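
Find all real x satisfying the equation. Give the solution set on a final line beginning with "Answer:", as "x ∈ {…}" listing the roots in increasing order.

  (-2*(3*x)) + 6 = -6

Step 1. [(-2*(3*x)) + 6 = -6] the outer +6 inverts by subtracting 6. So sub: -2*(3*x) = -12.
Step 2. [-2*(3*x) = -12] -2·(inner) — divide through by -2, so div: 3*x = 6.
Step 3. [3*x = 6] 3 out front; divide by 3. So div: x = 2.

Answer: x ∈ {2}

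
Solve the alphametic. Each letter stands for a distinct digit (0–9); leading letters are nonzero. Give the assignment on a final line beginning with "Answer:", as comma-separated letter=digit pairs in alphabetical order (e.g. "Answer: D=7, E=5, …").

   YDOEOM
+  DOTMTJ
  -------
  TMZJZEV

Step 1. [col 1: M + J ≡ V (mod 10)] column 1 (M + J ≡ V (mod 10), carry-in 0) doesn't pin V yet; pick V=3 and continue, so V=3.
Step 2. [T] adding two 6-digit numbers gives at most 6+1 digits, and here it does — T is that final carry and must be 1, so T=1.
Step 3. [col 1: M + J ≡ V (mod 10)] no forcing yet in column 1 (carry-in 0); J=9 is free and consistent — try it. So J=9.
Step 4. [col 1: M + J ≡ V (mod 10)] from column 1 (J=9, V=3, carry-in 0, digits 1,3,9 already taken and all letters distinct): M must equal 4 ⇒ M=4.
Step 5. [col 2: O + T ≡ E (mod 10)] column 2 (O + T ≡ E (mod 10), carry-in 1) doesn't pin O yet; pick O=8 and continue ⇒ O=8.
Step 6. [col 2: O + T ≡ E (mod 10)] column 2 reads O+T+carry(1)=E with O=8, T=1; with digits 1,3,4,8,9 already taken and all letters distinct, the only value for E is 0. So E=0.
Step 7. [col 3: E + M ≡ Z (mod 10)] column 3 reads E+M+carry(1)=Z with E=0, M=4; with digits 0,1,3,4,8,9 already taken and all letters distinct, the only value for Z is 5. So Z=5.
Step 8. [col 5: D + O ≡ Z (mod 10)] column 5: given O=8, Z=5, carry-in 0, and digits 0,1,3,4,5,8,9 already taken and all letters distinct, D+O≡Z (mod 10) forces D=7, so D=7.
Step 9. [col 6: Y + D ≡ M (mod 10)] from column 6 (D=7, M=4, carry-in 1, digits 0,1,3,4,5,7,8,9 already taken and all letters distinct): Y must equal 6. So Y=6.

Answer: D=7, E=0, J=9, M=4, O=8, T=1, V=3, Y=6, Z=5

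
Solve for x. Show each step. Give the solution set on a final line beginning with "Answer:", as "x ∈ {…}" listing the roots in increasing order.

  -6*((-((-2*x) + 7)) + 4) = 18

Step 1. [-6*((-((-2*x) + 7)) + 4) = 18] LHS = -6·(…); ÷-6 both sides, so div: (-((-2*x) + 7)) + 4 = -3.
Step 2. [(-((-2*x) + 7)) + 4 = -3] 4 comes off first (subtract 4) ⇒ sub: -((-2*x) + 7) = -7.
Step 3. [-((-2*x) + 7) = -7] LHS negated; negate both sides ⇒ neg: (-2*x) + 7 = 7.
Step 4. [(-2*x) + 7 = 7] 7 comes off first (subtract 7), so sub: -2*x = 0.
Step 5. [-2*x = 0] -2 out front; divide by -2 ⇒ div: x = 0.

Answer: x ∈ {0}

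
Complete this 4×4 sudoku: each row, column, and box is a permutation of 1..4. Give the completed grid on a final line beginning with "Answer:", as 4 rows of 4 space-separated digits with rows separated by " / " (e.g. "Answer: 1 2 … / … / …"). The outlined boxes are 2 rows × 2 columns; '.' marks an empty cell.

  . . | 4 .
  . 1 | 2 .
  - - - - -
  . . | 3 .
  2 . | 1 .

Step 1. [r3c2∈{4}] r3c2 is down to just 4, so r3c2=4.
Step 2. [r1c1∈{3}] r1c1's peers cover all but 3, so r1c1=3.
Step 3. [r4c2∈{3}] nothing but 3 survives at r4c2. So r4c2=3.
Step 4. [r1c4∈{1}] r1c4's peers cover all but 1, so r1c4=1.
Step 5. [r2c1∈{4}] only 4 remains possible at r2c1, so r2c1=4.
Step 6. [r3c1∈{1}] r3c1's peers cover all but 1. So r3c1=1.
Step 7. [r4c4∈{4}] r4c4 is down to just 4, so r4c4=4.
Step 8. [r2c4∈{3}] r2c4's peers cover all but 3, so r2c4=3.
Step 9. [r1c2∈{2}] r1c2 is down to just 2. So r1c2=2.
Step 10. [r3c4∈{2}] nothing but 2 survives at r3c4 ⇒ r3c4=2.

Answer: 3 2 4 1 / 4 1 2 3 / 1 4 3 2 / 2 3 1 4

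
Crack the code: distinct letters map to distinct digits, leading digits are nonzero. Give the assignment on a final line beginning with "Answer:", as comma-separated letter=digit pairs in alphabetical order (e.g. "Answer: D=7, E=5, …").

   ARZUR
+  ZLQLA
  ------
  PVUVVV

Step 1. [col 1: R + A ≡ V (mod 10)] no forcing yet in column 1 (carry-in 0); V=4 is free and consistent — try it. So V=4.
Step 2. [col 1: R + A ≡ V (mod 10)] column 1 (R + A ≡ V (mod 10), carry-in 0) doesn't pin A yet; pick A=8 and continue, so A=8.
Step 3. [P] the sum has 6 digits but both addends have 5; that extra leading digit P is the final carry, namely 1. So P=1.
Step 4. [col 1: R + A ≡ V (mod 10)] in column 1 we have R+A≡V with carry-in 0; given A=8, V=4 and digits 1,4,8 already taken and all letters distinct, that pins R to 6 ⇒ R=6.
Step 5. [col 2: U + L ≡ V (mod 10)] several values work for U in column 2 (U + L ≡ V (mod 10), carry-in 1); try U=0 ⇒ U=0.
Step 6. [col 2: U + L ≡ V (mod 10)] column 2: given U=0, V=4, carry-in 1, and digits 0,1,4,6,8 already taken and all letters distinct, U+L≡V (mod 10) forces L=3, so L=3.
Step 7. [col 3: Z + Q ≡ V (mod 10)] several values work for Z in column 3 (Z + Q ≡ V (mod 10), carry-in 0); try Z=5, so Z=5.
Step 8. [col 3: Z + Q ≡ V (mod 10)] from column 3 (Z=5, V=4, carry-in 0, digits 0,1,3,4,5,6,8 already taken and all letters distinct): Q must equal 9. So Q=9.

Answer: A=8, L=3, P=1, Q=9, R=6, U=0, V=4, Z=5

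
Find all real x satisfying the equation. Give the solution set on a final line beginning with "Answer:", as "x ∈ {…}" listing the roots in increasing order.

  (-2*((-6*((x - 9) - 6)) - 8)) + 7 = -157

Step 1. [(-2*((-6*((x - 9) - 6)) - 8)) + 7 = -157] subtract 7: x sits inside (… + 7). So sub: -2*((-6*((x - 9) - 6)) - 8) = -164.
Step 2. [-2*((-6*((x - 9) - 6)) - 8) = -164] leading coefficient -2: divide by -2, so div: (-6*((x - 9) - 6)) - 8 = 82.
Step 3. [(-6*((x - 9) - 6)) - 8 = 82] 8 comes off first (add 8). So sub: -6*((x - 9) - 6) = 90.
Step 4. [-6*((x - 9) - 6) = 90] LHS = -6·(…); ÷-6 both sides, so div: (x - 9) - 6 = -15.
Step 5. [(x - 9) - 6 = -15] 6 comes off first (add 6) ⇒ sub: x - 9 = -9.
Step 6. [x - 9 = -9] the outer -9 inverts by adding 9, so sub: x = 0.

Answer: x ∈ {0}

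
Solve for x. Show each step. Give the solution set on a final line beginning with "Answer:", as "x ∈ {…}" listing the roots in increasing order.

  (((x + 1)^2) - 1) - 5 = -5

Step 1. [(((x + 1)^2) - 1) - 5 = -5] -5 is outermost — add 5 both sides. So sub: ((x + 1)^2) - 1 = 0.
Step 2. [((x + 1)^2) - 1 = 0] the outer -1 inverts by adding 1, so sub: (x + 1)^2 = 1.
Step 3. [(x + 1)^2 = 1] 1 ≥ 0, LHS is (·)² — take ±√, so sqrt: x + 1 = 1 or -1.
Step 4. [x + 1 = 1 or -1] subtract 1: x sits inside (… + 1) ⇒ sub: x = 0 or -2.

Answer: x ∈ {-2, 0}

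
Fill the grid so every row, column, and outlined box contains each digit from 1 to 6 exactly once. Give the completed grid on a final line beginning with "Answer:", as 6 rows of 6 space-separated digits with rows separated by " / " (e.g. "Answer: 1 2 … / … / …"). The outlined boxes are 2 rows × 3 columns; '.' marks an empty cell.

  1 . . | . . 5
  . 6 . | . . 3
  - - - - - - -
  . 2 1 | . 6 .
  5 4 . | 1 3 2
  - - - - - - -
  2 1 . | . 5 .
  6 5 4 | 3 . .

Step 1. [r2c5∈{1,2,4}] row 2 places 1 nowhere but r2c5, so r2c5=1.
Step 2. [r1c4∈{2,4,6}] r1c4 is the only open cell in row 1 admitting 6 ⇒ r1c4=6.
Step 3. [r2c4∈{2,4}] across col 4, 2 lands solely at r2c4. So r2c4=2.
Step 4. [r5c4∈{4}] only 4 remains possible at r5c4 ⇒ r5c4=4.
Step 5. [r1c3∈{2,3}] r1c3 is the only open cell in row 1 admitting 2, so r1c3=2.
Step 6. [r5c3∈{3}] r5c3 is down to just 3, so r5c3=3.
Step 7. [r6c5∈{2}] nothing but 2 survives at r6c5 ⇒ r6c5=2.
Step 8. [r4c3∈{6}] r4c3 has the single candidate 6 ⇒ r4c3=6.
Step 9. [r1c5∈{4}] nothing but 4 survives at r1c5. So r1c5=4.
Step 10. [r3c1∈{3}] only 3 remains possible at r3c1 ⇒ r3c1=3.
Step 11. [r5c6∈{6}] nothing but 6 survives at r5c6. So r5c6=6.
Step 12. [r2c1∈{4}] r2c1 has the single candidate 4, so r2c1=4.
Step 13. [r2c3∈{5}] r2c3 has the single candidate 5, so r2c3=5.
Step 14. [r1c2∈{3}] nothing but 3 survives at r1c2 ⇒ r1c2=3.
Step 15. [r3c6∈{4}] nothing but 4 survives at r3c6, so r3c6=4.
Step 16. [r3c4∈{5}] r3c4 is down to just 5, so r3c4=5.
Step 17. [r6c6∈{1}] r6c6 has the single candidate 1 ⇒ r6c6=1.

Answer: 1 3 2 6 4 5 / 4 6 5 2 1 3 / 3 2 1 5 6 4 / 5 4 6 1 3 2 / 2 1 3 4 5 6 / 6 5 4 3 2 1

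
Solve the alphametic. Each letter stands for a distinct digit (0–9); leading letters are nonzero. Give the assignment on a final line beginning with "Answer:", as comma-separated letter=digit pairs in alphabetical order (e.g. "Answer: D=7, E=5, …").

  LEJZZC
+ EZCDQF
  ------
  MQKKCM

Step 1. [col 1: C + F ≡ M (mod 10)] column 1 (C + F ≡ M (mod 10), carry-in 0) doesn't pin C yet; pick C=4 and continue ⇒ C=4.
Step 2. [col 1: C + F ≡ M (mod 10)] no forcing yet in column 1 (carry-in 0); F=9 is free and consistent — try it ⇒ F=9.
Step 3. [col 1: C + F ≡ M (mod 10)] from column 1 (C=4, F=9, carry-in 0, digits 4,9 already taken and all letters distinct): M must equal 3 ⇒ M=3.
Step 4. [col 2: Z + Q ≡ C (mod 10)] several values work for Z in column 2 (Z + Q ≡ C (mod 10), carry-in 1); try Z=6, so Z=6.
Step 5. [col 2: Z + Q ≡ C (mod 10)] in column 2 we have Z+Q≡C with carry-in 1; given Z=6, C=4 and digits 3,4,6,9 already taken and all letters distinct, that pins Q to 7, so Q=7.
Step 6. [col 3: Z + D ≡ K (mod 10)] column 3 (Z + D ≡ K (mod 10), carry-in 1) doesn't pin K yet; pick K=5 and continue ⇒ K=5.
Step 7. [col 3: Z + D ≡ K (mod 10)] column 3: given Z=6, K=5, carry-in 1, and digits 3,4,5,6,7,9 already taken and all letters distinct, Z+D≡K (mod 10) forces D=8. So D=8.
Step 8. [col 4: J + C ≡ K (mod 10)] column 4: given C=4, K=5, carry-in 1, and digits 3,4,5,6,7,8,9 already taken and all letters distinct, J+C≡K (mod 10) forces J=0. So J=0.
Step 9. [col 5: E + Z ≡ Q (mod 10)] column 5 reads E+Z+carry(0)=Q with Z=6, Q=7; with digits 0,3,4,5,6,7,8,9 already taken and all letters distinct, the only value for E is 1 ⇒ E=1.
Step 10. [col 6: L + E ≡ M (mod 10)] in column 6 we have L+E≡M with carry-in 0; given E=1, M=3 and digits 0,1,3,4,5,6,7,8,9 already taken and all letters distinct, that pins L to 2 ⇒ L=2.

Answer: C=4, D=8, E=1, F=9, J=0, K=5, L=2, M=3, Q=7, Z=6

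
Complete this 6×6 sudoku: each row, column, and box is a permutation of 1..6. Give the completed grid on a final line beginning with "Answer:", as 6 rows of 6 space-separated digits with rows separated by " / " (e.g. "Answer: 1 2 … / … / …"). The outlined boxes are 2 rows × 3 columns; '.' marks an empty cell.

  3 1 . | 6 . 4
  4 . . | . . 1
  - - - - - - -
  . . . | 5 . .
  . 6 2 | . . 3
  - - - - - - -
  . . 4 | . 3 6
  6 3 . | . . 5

Step 1. [r1c5∈{2,5}] 2 has one home in row 1: r1c5. So r1c5=2.
Step 2. [r6c3∈{1}] r6c3 is down to just 1 ⇒ r6c3=1.
Step 3. [r5c1∈{2,5}] across col 1, 2 lands solely at r5c1, so r5c1=2.
Step 4. [r6c5∈{4}] r6c5's peers cover all but 4. So r6c5=4.
Step 5. [r4c5∈{1}] r4c5 is down to just 1 ⇒ r4c5=1.
Step 6. [r1c3∈{5}] only 5 remains possible at r1c3. So r1c3=5.
Step 7. [r4c4∈{4}] nothing but 4 survives at r4c4, so r4c4=4.
Step 8. [r3c2∈{4}] r3c2 is down to just 4. So r3c2=4.
Step 9. [r2c3∈{6}] only 6 remains possible at r2c3 ⇒ r2c3=6.
Step 10. [r2c2∈{2}] r2c2 is down to just 2, so r2c2=2.
Step 11. [r6c4∈{2}] r6c4 has the single candidate 2. So r6c4=2.
Step 12. [r3c1∈{1}] r3c1's peers cover all but 1 ⇒ r3c1=1.
Step 13. [r3c3∈{3}] only 3 remains possible at r3c3 ⇒ r3c3=3.
Step 14. [r2c5∈{5}] only 5 remains possible at r2c5, so r2c5=5.
Step 15. [r3c6∈{2}] only 2 remains possible at r3c6. So r3c6=2.
Step 16. [r5c2∈{5}] r5c2's peers cover all but 5, so r5c2=5.
Step 17. [r3c5∈{6}] nothing but 6 survives at r3c5 ⇒ r3c5=6.
Step 18. [r4c1∈{5}] nothing but 5 survives at r4c1, so r4c1=5.
Step 19. [r2c4∈{3}] r2c4 has the single candidate 3. So r2c4=3.
Step 20. [r5c4∈{1}] r5c4's peers cover all but 1, so r5c4=1.

Answer: 3 1 5 6 2 4 / 4 2 6 3 5 1 / 1 4 3 5 6 2 / 5 6 2 4 1 3 / 2 5 4 1 3 6 / 6 3 1 2 4 5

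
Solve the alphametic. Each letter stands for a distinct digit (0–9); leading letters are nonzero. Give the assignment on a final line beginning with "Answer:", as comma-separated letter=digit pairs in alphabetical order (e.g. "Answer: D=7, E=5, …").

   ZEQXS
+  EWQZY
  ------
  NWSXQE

Step 1. [col 1: S + Y ≡ E (mod 10)] E=7 is one option consistent with column 1 (S + Y ≡ E (mod 10), carry-in 0) — take it. So E=7.
Step 2. [col 1: S + Y ≡ E (mod 10)] no forcing yet in column 1 (carry-in 0); S=8 is free and consistent — try it ⇒ S=8.
Step 3. [N] the sum has 6 digits but both addends have 5; that extra leading digit N is the final carry, namely 1, so N=1.
Step 4. [col 1: S + Y ≡ E (mod 10)] column 1: given S=8, E=7, carry-in 0, and digits 1,7,8 already taken and all letters distinct, S+Y≡E (mod 10) forces Y=9, so Y=9.
Step 5. [col 2: X + Z ≡ Q (mod 10)] several values work for X in column 2 (X + Z ≡ Q (mod 10), carry-in 1); try X=2, so X=2.
Step 6. [col 2: X + Z ≡ Q (mod 10)] several values work for Z in column 2 (X + Z ≡ Q (mod 10), carry-in 1); try Z=3, so Z=3.
Step 7. [col 2: X + Z ≡ Q (mod 10)] column 2 reads X+Z+carry(1)=Q with X=2, Z=3; with digits 1,2,3,7,8,9 already taken and all letters distinct, the only value for Q is 6 ⇒ Q=6.
Step 8. [col 4: E + W ≡ S (mod 10)] in column 4 we have E+W≡S with carry-in 1; given E=7, S=8 and digits 1,2,3,6,7,8,9 already taken and all letters distinct, that pins W to 0, so W=0.

Answer: E=7, N=1, Q=6, S=8, W=0, X=2, Y=9, Z=3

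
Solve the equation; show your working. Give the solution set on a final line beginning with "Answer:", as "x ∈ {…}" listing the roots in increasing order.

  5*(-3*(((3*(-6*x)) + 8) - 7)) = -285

Step 1. [5*(-3*(((3*(-6*x)) + 8) - 7)) = -285] leading coefficient 5: divide by 5 ⇒ div: -3*(((3*(-6*x)) + 8) - 7) = -57.
Step 2. [-3*(((3*(-6*x)) + 8) - 7) = -57] leading coefficient -3: divide by -3 ⇒ div: ((3*(-6*x)) + 8) - 7 = 19.
Step 3. [((3*(-6*x)) + 8) - 7 = 19] -7 is outermost — add 7 both sides, so sub: (3*(-6*x)) + 8 = 26.
Step 4. [(3*(-6*x)) + 8 = 26] 8 comes off first (subtract 8). So sub: 3*(-6*x) = 18.
Step 5. [3*(-6*x) = 18] LHS = 3·(…); ÷3 both sides ⇒ div: -6*x = 6.
Step 6. [-6*x = 6] leading coefficient -6: divide by -6. So div: x = -1.

Answer: x ∈ {-1}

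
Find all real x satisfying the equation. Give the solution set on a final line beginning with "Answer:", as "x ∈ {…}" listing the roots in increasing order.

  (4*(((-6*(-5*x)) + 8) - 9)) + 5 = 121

Step 1. [(4*(((-6*(-5*x)) + 8) - 9)) + 5 = 121] the outer +5 inverts by subtracting 5. So sub: 4*(((-6*(-5*x)) + 8) - 9) = 116.
Step 2. [4*(((-6*(-5*x)) + 8) - 9) = 116] LHS = 4·(…); ÷4 both sides ⇒ div: ((-6*(-5*x)) + 8) - 9 = 29.
Step 3. [((-6*(-5*x)) + 8) - 9 = 29] 9 comes off first (add 9) ⇒ sub: (-6*(-5*x)) + 8 = 38.
Step 4. [(-6*(-5*x)) + 8 = 38] peel the +8: subtract 8 from each side. So sub: -6*(-5*x) = 30.
Step 5. [-6*(-5*x) = 30] -6 out front; divide by -6, so div: -5*x = -5.
Step 6. [-5*x = -5] -5·(inner) — divide through by -5, so div: x = 1.

Answer: x ∈ {1}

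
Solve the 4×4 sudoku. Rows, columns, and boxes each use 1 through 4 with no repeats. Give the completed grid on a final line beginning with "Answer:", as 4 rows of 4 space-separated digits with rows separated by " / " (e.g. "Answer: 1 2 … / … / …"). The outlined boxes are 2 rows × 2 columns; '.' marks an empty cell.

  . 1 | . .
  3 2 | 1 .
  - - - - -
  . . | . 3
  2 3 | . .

Step 1. [r1c1∈{4}] r1c1's peers cover all but 4 ⇒ r1c1=4.
Step 2. [r4c3∈{4}] only 4 remains possible at r4c3, so r4c3=4.
Step 3. [r1c4∈{2}] r1c4 has the single candidate 2. So r1c4=2.
Step 4. [r3c2∈{4}] only 4 remains possible at r3c2, so r3c2=4.
Step 5. [r3c3∈{2}] r3c3 has the single candidate 2. So r3c3=2.
Step 6. [r2c4∈{4}] nothing but 4 survives at r2c4, so r2c4=4.
Step 7. [r3c1∈{1}] r3c1's peers cover all but 1. So r3c1=1.
Step 8. [r4c4∈{1}] nothing but 1 survives at r4c4, so r4c4=1.
Step 9. [r1c3∈{3}] r1c3 has the single candidate 3, so r1c3=3.

Answer: 4 1 3 2 / 3 2 1 4 / 1 4 2 3 / 2 3 4 1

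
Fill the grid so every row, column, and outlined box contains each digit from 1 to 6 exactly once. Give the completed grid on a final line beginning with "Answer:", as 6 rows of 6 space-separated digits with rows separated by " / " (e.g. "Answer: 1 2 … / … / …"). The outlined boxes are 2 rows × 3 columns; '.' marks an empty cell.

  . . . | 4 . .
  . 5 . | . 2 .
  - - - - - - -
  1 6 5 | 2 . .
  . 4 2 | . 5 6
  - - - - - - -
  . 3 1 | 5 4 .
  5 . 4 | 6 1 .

Step 1. [r6c6∈{2,3}] across row 6, 3 lands solely at r6c6, so r6c6=3.
Step 2. [r1c5∈{3,6}] r1c5 is the only open cell in col 5 admitting 6. So r1c5=6.
Step 3. [r2c4∈{1,3}] in box 2, 3 fits only at r2c4 ⇒ r2c4=3.
Step 4. [r5c1∈{2,6}] 6 has one home in row 5: r5c1. So r5c1=6.
Step 5. [r1c2∈{1,2}] across col 2, 1 lands solely at r1c2 ⇒ r1c2=1.
Step 6. [r1c3∈{3}] r1c3 is down to just 3, so r1c3=3.
Step 7. [r6c2∈{2}] nothing but 2 survives at r6c2. So r6c2=2.
Step 8. [r3c6∈{4}] only 4 remains possible at r3c6 ⇒ r3c6=4.
Step 9. [r5c6∈{2}] r5c6's peers cover all but 2 ⇒ r5c6=2.
Step 10. [r1c1∈{2}] only 2 remains possible at r1c1, so r1c1=2.
Step 11. [r2c3∈{6}] only 6 remains possible at r2c3 ⇒ r2c3=6.
Step 12. [r2c1∈{4}] r2c1 is down to just 4, so r2c1=4.
Step 13. [r1c6∈{5}] only 5 remains possible at r1c6 ⇒ r1c6=5.
Step 14. [r4c1∈{3}] only 3 remains possible at r4c1. So r4c1=3.
Step 15. [r4c4∈{1}] r4c4's peers cover all but 1 ⇒ r4c4=1.
Step 16. [r3c5∈{3}] nothing but 3 survives at r3c5. So r3c5=3.
Step 17. [r2c6∈{1}] r2c6 is down to just 1 ⇒ r2c6=1.

Answer: 2 1 3 4 6 5 / 4 5 6 3 2 1 / 1 6 5 2 3 4 / 3 4 2 1 5 6 / 6 3 1 5 4 2 / 5 2 4 6 1 3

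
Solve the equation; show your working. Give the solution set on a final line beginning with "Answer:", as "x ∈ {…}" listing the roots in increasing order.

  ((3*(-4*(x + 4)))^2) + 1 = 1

Step 1. [((3*(-4*(x + 4)))^2) + 1 = 1] 1 comes off first (subtract 1). So sub: (3*(-4*(x + 4)))^2 = 0.
Step 2. [(3*(-4*(x + 4)))^2 = 0] √ both sides: 0 ≥ 0 gives two branches, so sqrt: 3*(-4*(x + 4)) = 0.
Step 3. [3*(-4*(x + 4)) = 0] divide by the outer 3 ⇒ div: -4*(x + 4) = 0.
Step 4. [-4*(x + 4) = 0] LHS = -4·(…); ÷-4 both sides, so div: x + 4 = 0.
Step 5. [x + 4 = 0] subtract 4: x sits inside (… + 4). So sub: x = -4.

Answer: x ∈ {-4}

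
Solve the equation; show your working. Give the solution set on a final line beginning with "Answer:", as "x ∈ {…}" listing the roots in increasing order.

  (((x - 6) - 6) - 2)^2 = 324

Step 1. [(((x - 6) - 6) - 2)^2 = 324] √ both sides: 324 ≥ 0 gives two branches ⇒ sqrt: ((x - 6) - 6) - 2 = 18 or -18.
Step 2. [((x - 6) - 6) - 2 = 18 or -18] peel the -2: add 2 from each side. So sub: (x - 6) - 6 = 20 or -16.
Step 3. [(x - 6) - 6 = 20 or -16] the outer -6 inverts by adding 6 ⇒ sub: x - 6 = 26 or -10.
Step 4. [x - 6 = 26 or -10] -6 is outermost — add 6 both sides ⇒ sub: x = 32 or -4.

Answer: x ∈ {-4, 32}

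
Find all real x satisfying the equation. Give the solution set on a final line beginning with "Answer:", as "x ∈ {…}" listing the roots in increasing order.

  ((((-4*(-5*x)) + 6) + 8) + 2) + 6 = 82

Step 1. [((((-4*(-5*x)) + 6) + 8) + 2) + 6 = 82] +6 is outermost — subtract 6 both sides ⇒ sub: (((-4*(-5*x)) + 6) + 8) + 2 = 76.
Step 2. [(((-4*(-5*x)) + 6) + 8) + 2 = 76] subtract 2: x sits inside (… + 2). So sub: ((-4*(-5*x)) + 6) + 8 = 74.
Step 3. [((-4*(-5*x)) + 6) + 8 = 74] 8 comes off first (subtract 8) ⇒ sub: (-4*(-5*x)) + 6 = 66.
Step 4. [(-4*(-5*x)) + 6 = 66] 6 comes off first (subtract 6) ⇒ sub: -4*(-5*x) = 60.
Step 5. [-4*(-5*x) = 60] -4·(inner) — divide through by -4. So div: -5*x = -15.
Step 6. [-5*x = -15] LHS = -5·(…); ÷-5 both sides ⇒ div: x = 3.

Answer: x ∈ {3}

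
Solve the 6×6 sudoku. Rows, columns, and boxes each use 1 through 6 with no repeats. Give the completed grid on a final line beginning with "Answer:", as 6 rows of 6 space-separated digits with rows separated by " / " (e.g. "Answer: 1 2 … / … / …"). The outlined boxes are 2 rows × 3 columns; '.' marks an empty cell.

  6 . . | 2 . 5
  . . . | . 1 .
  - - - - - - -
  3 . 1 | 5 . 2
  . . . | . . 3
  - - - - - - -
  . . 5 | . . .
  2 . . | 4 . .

Step 1. [r2c6∈{4,6}] in col 6, 4 fits only at r2c6 ⇒ r2c6=4.
Step 2. [r5c1∈{1,4}] r5c1 is the only open cell in col 1 admitting 1 ⇒ r5c1=1.
Step 3. [r5c2∈{3,4,6}] row 5 places 4 nowhere but r5c2. So r5c2=4.
Step 4. [r1c5∈{3}] nothing but 3 survives at r1c5. So r1c5=3.
Step 5. [r3c2∈{6}] only 6 remains possible at r3c2 ⇒ r3c2=6.
Step 6. [r5c6∈{6}] r5c6's peers cover all but 6, so r5c6=6.
Step 7. [r4c1∈{4,5}] r4c1 is the only open cell in col 1 admitting 4 ⇒ r4c1=4.
Step 8. [r4c3∈{2}] r4c3's peers cover all but 2 ⇒ r4c3=2.
Step 9. [r2c2∈{2,3,5}] row 2 places 2 nowhere but r2c2 ⇒ r2c2=2.
Step 10. [r4c5∈{6}] r4c5's peers cover all but 6, so r4c5=6.
Step 11. [r6c2∈{3}] r6c2 is down to just 3. So r6c2=3.
Step 12. [r6c5∈{5}] r6c5's peers cover all but 5. So r6c5=5.
Step 13. [r6c3∈{6}] r6c3 is down to just 6. So r6c3=6.
Step 14. [r3c5∈{4}] r3c5 is down to just 4. So r3c5=4.
Step 15. [r2c3∈{3}] only 3 remains possible at r2c3 ⇒ r2c3=3.
Step 16. [r5c4∈{3}] nothing but 3 survives at r5c4 ⇒ r5c4=3.
Step 17. [r4c4∈{1}] only 1 remains possible at r4c4, so r4c4=1.
Step 18. [r1c2∈{1}] r1c2 is down to just 1. So r1c2=1.
Step 19. [r1c3∈{4}] r1c3's peers cover all but 4 ⇒ r1c3=4.
Step 20. [r4c2∈{5}] r4c2 is down to just 5, so r4c2=5.
Step 21. [r5c5∈{2}] nothing but 2 survives at r5c5. So r5c5=2.
Step 22. [r6c6∈{1}] nothing but 1 survives at r6c6 ⇒ r6c6=1.
Step 23. [r2c1∈{5}] only 5 remains possible at r2c1. So r2c1=5.
Step 24. [r2c4∈{6}] r2c4 has the single candidate 6 ⇒ r2c4=6.

Answer: 6 1 4 2 3 5 / 5 2 3 6 1 4 / 3 6 1 5 4 2 / 4 5 2 1 6 3 / 1 4 5 3 2 6 / 2 3 6 4 5 1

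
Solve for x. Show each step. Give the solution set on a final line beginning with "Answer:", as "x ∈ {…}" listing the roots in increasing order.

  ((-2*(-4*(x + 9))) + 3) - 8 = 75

Step 1. [((-2*(-4*(x + 9))) + 3) - 8 = 75] -8 is outermost — add 8 both sides, so sub: (-2*(-4*(x + 9))) + 3 = 83.
Step 2. [(-2*(-4*(x + 9))) + 3 = 83] +3 is outermost — subtract 3 both sides ⇒ sub: -2*(-4*(x + 9)) = 80.
Step 3. [-2*(-4*(x + 9)) = 80] divide by the outer -2, so div: -4*(x + 9) = -40.
Step 4. [-4*(x + 9) = -40] LHS = -4·(…); ÷-4 both sides ⇒ div: x + 9 = 10.
Step 5. [x + 9 = 10] the outer +9 inverts by subtracting 9 ⇒ sub: x = 1.

Answer: x ∈ {1}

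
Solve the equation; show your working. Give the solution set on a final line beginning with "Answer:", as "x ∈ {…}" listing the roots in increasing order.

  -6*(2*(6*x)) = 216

Step 1. [-6*(2*(6*x)) = 216] leading coefficient -6: divide by -6, so div: 2*(6*x) = -36.
Step 2. [2*(6*x) = -36] leading coefficient 2: divide by 2, so div: 6*x = -18.
Step 3. [6*x = -18] LHS = 6·(…); ÷6 both sides ⇒ div: x = -3.

Answer: x ∈ {-3}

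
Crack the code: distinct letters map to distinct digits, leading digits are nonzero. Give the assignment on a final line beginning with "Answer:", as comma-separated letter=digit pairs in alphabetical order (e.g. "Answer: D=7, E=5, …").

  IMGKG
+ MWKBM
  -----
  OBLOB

Step 1. [col 1: G + M ≡ B (mod 10)] B=9 is one option consistent with column 1 (G + M ≡ B (mod 10), carry-in 0) — take it ⇒ B=9.
Step 2. [col 1: G + M ≡ B (mod 10)] several values work for G in column 1 (G + M ≡ B (mod 10), carry-in 0); try G=4. So G=4.
Step 3. [col 1: G + M ≡ B (mod 10)] column 1 reads G+M+carry(0)=B with G=4, B=9; with digits 4,9 already taken and all letters distinct, the only value for M is 5, so M=5.
Step 4. [col 2: K + B ≡ O (mod 10)] K=7 is one option consistent with column 2 (K + B ≡ O (mod 10), carry-in 0) — take it. So K=7.
Step 5. [col 2: K + B ≡ O (mod 10)] in column 2 we have K+B≡O with carry-in 0; given K=7, B=9 and digits 4,5,7,9 already taken and all letters distinct, that pins O to 6. So O=6.
Step 6. [col 3: G + K ≡ L (mod 10)] in column 3 we have G+K≡L with carry-in 1; given G=4, K=7 and digits 4,5,6,7,9 already taken and all letters distinct, that pins L to 2, so L=2.
Step 7. [col 4: M + W ≡ B (mod 10)] from column 4 (M=5, B=9, carry-in 1, digits 2,4,5,6,7,9 already taken and all letters distinct): W must equal 3, so W=3.
Step 8. [col 5: I + M ≡ O (mod 10)] from column 5 (M=5, O=6, carry-in 0, digits 2,3,4,5,6,7,9 already taken and all letters distinct): I must equal 1. So I=1.

Answer: B=9, G=4, I=1, K=7, L=2, M=5, O=6, W=3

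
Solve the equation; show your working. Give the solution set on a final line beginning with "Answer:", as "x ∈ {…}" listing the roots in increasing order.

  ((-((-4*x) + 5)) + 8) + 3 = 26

Step 1. [((-((-4*x) + 5)) + 8) + 3 = 26] the outer +3 inverts by subtracting 3 ⇒ sub: (-((-4*x) + 5)) + 8 = 23.
Step 2. [(-((-4*x) + 5)) + 8 = 23] the outer +8 inverts by subtracting 8. So sub: -((-4*x) + 5) = 15.
Step 3. [-((-4*x) + 5) = 15] LHS negated; negate both sides ⇒ neg: (-4*x) + 5 = -15.
Step 4. [(-4*x) + 5 = -15] subtract 5: x sits inside (… + 5). So sub: -4*x = -20.
Step 5. [-4*x = -20] leading coefficient -4: divide by -4 ⇒ div: x = 5.

Answer: x ∈ {5}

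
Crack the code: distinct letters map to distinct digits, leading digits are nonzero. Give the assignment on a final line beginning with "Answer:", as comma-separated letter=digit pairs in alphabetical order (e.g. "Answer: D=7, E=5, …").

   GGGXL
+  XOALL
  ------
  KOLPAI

Step 1. [col 1: L + L ≡ I (mod 10)] several values work for I in column 1 (L + L ≡ I (mod 10), carry-in 0); try I=0 ⇒ I=0.
Step 2. [K] the sum has 6 digits but both addends have 5; that extra leading digit K is the final carry, namely 1, so K=1.
Step 3. [col 1: L + L ≡ I (mod 10)] in column 1 we have L+L≡I with carry-in 0; given I=0 and digits 0,1 already taken and all letters distinct, that pins L to 5, so L=5.
Step 4. [col 2: X + L ≡ A (mod 10)] X=7 is one option consistent with column 2 (X + L ≡ A (mod 10), carry-in 1) — take it, so X=7.
Step 5. [col 2: X + L ≡ A (mod 10)] column 2 reads X+L+carry(1)=A with X=7, L=5; with digits 0,1,5,7 already taken and all letters distinct, the only value for A is 3, so A=3.
Step 6. [col 3: G + A ≡ P (mod 10)] several values work for P in column 3 (G + A ≡ P (mod 10), carry-in 1); try P=2, so P=2.
Step 7. [col 3: G + A ≡ P (mod 10)] in column 3 we have G+A≡P with carry-in 1; given A=3, P=2 and digits 0,1,2,3,5,7 already taken and all letters distinct, that pins G to 8, so G=8.
Step 8. [col 4: G + O ≡ L (mod 10)] from column 4 (G=8, L=5, carry-in 1, digits 0,1,2,3,5,7,8 already taken and all letters distinct): O must equal 6, so O=6.

Answer: A=3, G=8, I=0, K=1, L=5, O=6, P=2, X=7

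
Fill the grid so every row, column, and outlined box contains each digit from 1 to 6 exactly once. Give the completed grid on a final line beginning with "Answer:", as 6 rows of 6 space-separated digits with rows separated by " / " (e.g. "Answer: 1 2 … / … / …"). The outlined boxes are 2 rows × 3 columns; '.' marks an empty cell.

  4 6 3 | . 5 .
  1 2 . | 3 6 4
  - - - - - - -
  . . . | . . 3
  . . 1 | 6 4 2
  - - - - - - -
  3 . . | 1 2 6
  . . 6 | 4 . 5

Step 1. [r4c1∈{5}] r4c1's peers cover all but 5, so r4c1=5.
Step 2. [r3c2∈{4}] r3c2's peers cover all but 4 ⇒ r3c2=4.
Step 3. [r3c3∈{2}] r3c3 has the single candidate 2, so r3c3=2.
Step 4. [r2c3∈{5}] only 5 remains possible at r2c3, so r2c3=5.
Step 5. [r6c5∈{3}] only 3 remains possible at r6c5. So r6c5=3.
Step 6. [r3c1∈{6}] nothing but 6 survives at r3c1 ⇒ r3c1=6.
Step 7. [r5c3∈{4}] r5c3 is down to just 4. So r5c3=4.
Step 8. [r6c2∈{1}] nothing but 1 survives at r6c2 ⇒ r6c2=1.
Step 9. [r1c6∈{1}] nothing but 1 survives at r1c6, so r1c6=1.
Step 10. [r5c2∈{5}] r5c2 has the single candidate 5 ⇒ r5c2=5.
Step 11. [r4c2∈{3}] r4c2 is down to just 3 ⇒ r4c2=3.
Step 12. [r3c4∈{5}] only 5 remains possible at r3c4 ⇒ r3c4=5.
Step 13. [r1c4∈{2}] nothing but 2 survives at r1c4. So r1c4=2.
Step 14. [r6c1∈{2}] nothing but 2 survives at r6c1, so r6c1=2.
Step 15. [r3c5∈{1}] r3c5's peers cover all but 1 ⇒ r3c5=1.

Answer: 4 6 3 2 5 1 / 1 2 5 3 6 4 / 6 4 2 5 1 3 / 5 3 1 6 4 2 / 3 5 4 1 2 6 / 2 1 6 4 3 5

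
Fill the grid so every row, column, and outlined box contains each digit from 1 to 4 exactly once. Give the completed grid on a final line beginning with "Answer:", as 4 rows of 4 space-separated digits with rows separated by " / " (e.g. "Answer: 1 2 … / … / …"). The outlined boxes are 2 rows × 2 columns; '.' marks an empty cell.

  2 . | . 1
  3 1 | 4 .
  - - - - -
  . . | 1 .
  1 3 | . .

Step 1. [r4c3∈{2}] nothing but 2 survives at r4c3, so r4c3=2.
Step 2. [r3c1∈{4}] r3c1's peers cover all but 4 ⇒ r3c1=4.
Step 3. [r3c2∈{2}] r3c2's peers cover all but 2 ⇒ r3c2=2.
Step 4. [r4c4∈{4}] nothing but 4 survives at r4c4. So r4c4=4.
Step 5. [r3c4∈{3}] only 3 remains possible at r3c4 ⇒ r3c4=3.
Step 6. [r1c2∈{4}] only 4 remains possible at r1c2. So r1c2=4.
Step 7. [r1c3∈{3}] only 3 remains possible at r1c3. So r1c3=3.
Step 8. [r2c4∈{2}] r2c4 is down to just 2, so r2c4=2.

Answer: 2 4 3 1 / 3 1 4 2 / 4 2 1 3 / 1 3 2 4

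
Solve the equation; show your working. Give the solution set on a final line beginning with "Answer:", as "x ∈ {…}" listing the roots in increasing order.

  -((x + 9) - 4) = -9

Step 1. [-((x + 9) - 4) = -9] leading − — multiply by −1, so neg: (x + 9) - 4 = 9.
Step 2. [(x + 9) - 4 = 9] peel the -4: add 4 from each side ⇒ sub: x + 9 = 13.
Step 3. [x + 9 = 13] peel the +9: subtract 9 from each side, so sub: x = 4.

Answer: x ∈ {4}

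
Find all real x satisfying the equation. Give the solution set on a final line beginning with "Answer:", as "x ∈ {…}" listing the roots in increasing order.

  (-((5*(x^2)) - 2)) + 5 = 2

Step 1. [(-((5*(x^2)) - 2)) + 5 = 2] +5 is outermost — subtract 5 both sides. So sub: -((5*(x^2)) - 2) = -3.
Step 2. [-((5*(x^2)) - 2) = -3] flip signs both sides, so neg: (5*(x^2)) - 2 = 3.
Step 3. [(5*(x^2)) - 2 = 3] add 2: x sits inside (… - 2), so sub: 5*(x^2) = 5.
Step 4. [5*(x^2) = 5] LHS = 5·(…); ÷5 both sides, so div: x^2 = 1.
Step 5. [x^2 = 1] √ both sides: 1 ≥ 0 gives two branches, so sqrt: x = 1 or -1.

Answer: x ∈ {-1, 1}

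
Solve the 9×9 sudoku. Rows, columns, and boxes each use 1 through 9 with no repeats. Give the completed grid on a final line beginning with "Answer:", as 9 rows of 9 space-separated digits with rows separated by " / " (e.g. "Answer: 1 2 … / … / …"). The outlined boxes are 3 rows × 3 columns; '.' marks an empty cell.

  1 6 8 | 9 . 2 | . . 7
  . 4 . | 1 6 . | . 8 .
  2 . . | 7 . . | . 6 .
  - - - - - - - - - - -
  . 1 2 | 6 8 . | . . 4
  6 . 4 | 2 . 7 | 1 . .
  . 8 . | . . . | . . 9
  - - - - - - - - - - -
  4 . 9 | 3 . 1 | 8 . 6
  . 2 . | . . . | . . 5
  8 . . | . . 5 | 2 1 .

Step 1. [r2c6∈{3}] nothing but 3 survives at r2c6. So r2c6=3.
Step 2. [r6c4∈{4,5}] in col 4, 5 fits only at r6c4, so r6c4=5.
Step 3. [r8c8∈{3,4,7,9}] across col 8, 9 lands solely at r8c8 ⇒ r8c8=9.
Step 4. [r8c7∈{3,4,7}] box 9 places 4 nowhere but r8c7. So r8c7=4.
Step 5. [r9c9∈{3}] only 3 remains possible at r9c9 ⇒ r9c9=3.
Step 6. [r9c2∈{7}] r9c2 has the single candidate 7 ⇒ r9c2=7.
Step 7. [r8c1∈{3}] r8c1 has the single candidate 3, so r8c1=3.
Step 8. [r6c1∈{7}] only 7 remains possible at r6c1. So r6c1=7.
Step 9. [r6c3∈{3}] r6c3's peers cover all but 3. So r6c3=3.
Step 10. [r3c3∈{5}] nothing but 5 survives at r3c3, so r3c3=5.
Step 11. [r2c7∈{5,9}] row 2 places 5 nowhere but r2c7 ⇒ r2c7=5.
Step 12. [r3c5∈{4}] r3c5's peers cover all but 4 ⇒ r3c5=4.
Step 13. [r4c1∈{5,9}] 5 has one home in col 1: r4c1, so r4c1=5.
Step 14. [r1c7∈{3}] r1c7 is down to just 3. So r1c7=3.
Step 15. [r7c8∈{7}] r7c8 is down to just 7 ⇒ r7c8=7.
Step 16. [r5c2∈{9}] r5c2 is down to just 9. So r5c2=9.
Step 17. [r8c6∈{6,8}] col 6 places 6 nowhere but r8c6. So r8c6=6.
Step 18. [r4c8∈{3}] r4c8 has the single candidate 3 ⇒ r4c8=3.
Step 19. [r9c5∈{9}] r9c5 has the single candidate 9 ⇒ r9c5=9.
Step 20. [r2c9∈{2}] only 2 remains possible at r2c9 ⇒ r2c9=2.
Step 21. [r5c9∈{8}] nothing but 8 survives at r5c9. So r5c9=8.
Step 22. [r9c4∈{4}] r9c4's peers cover all but 4, so r9c4=4.
Step 23. [r3c6∈{8}] r3c6 has the single candidate 8. So r3c6=8.
Step 24. [r6c5∈{1}] nothing but 1 survives at r6c5, so r6c5=1.
Step 25. [r2c3∈{7}] nothing but 7 survives at r2c3. So r2c3=7.
Step 26. [r8c4∈{8}] r8c4's peers cover all but 8, so r8c4=8.
Step 27. [r4c7∈{7}] nothing but 7 survives at r4c7, so r4c7=7.
Step 28. [r3c7∈{9}] r3c7 has the single candidate 9. So r3c7=9.
Step 29. [r5c5∈{3}] only 3 remains possible at r5c5. So r5c5=3.
Step 30. [r8c3∈{1}] r8c3's peers cover all but 1 ⇒ r8c3=1.
Step 31. [r6c6∈{4}] nothing but 4 survives at r6c6, so r6c6=4.
Step 32. [r2c1∈{9}] only 9 remains possible at r2c1 ⇒ r2c1=9.
Step 33. [r8c5∈{7}] only 7 remains possible at r8c5 ⇒ r8c5=7.
Step 34. [r3c9∈{1}] only 1 remains possible at r3c9. So r3c9=1.
Step 35. [r7c5∈{2}] only 2 remains possible at r7c5. So r7c5=2.
Step 36. [r5c8∈{5}] r5c8 is down to just 5, so r5c8=5.
Step 37. [r9c3∈{6}] nothing but 6 survives at r9c3 ⇒ r9c3=6.
Step 38. [r4c6∈{9}] r4c6 is down to just 9, so r4c6=9.
Step 39. [r7c2∈{5}] nothing but 5 survives at r7c2, so r7c2=5.
Step 40. [r3c2∈{3}] nothing but 3 survives at r3c2, so r3c2=3.
Step 41. [r6c7∈{6}] only 6 remains possible at r6c7. So r6c7=6.
Step 42. [r1c8∈{4}] r1c8 is down to just 4 ⇒ r1c8=4.
Step 43. [r6c8∈{2}] nothing but 2 survives at r6c8, so r6c8=2.
Step 44. [r1c5∈{5}] r1c5's peers cover all but 5 ⇒ r1c5=5.

Answer: 1 6 8 9 5 2 3 4 7 / 9 4 7 1 6 3 5 8 2 / 2 3 5 7 4 8 9 6 1 / 5 1 2 6 8 9 7 3 4 / 6 9 4 2 3 7 1 5 8 / 7 8 3 5 1 4 6 2 9 / 4 5 9 3 2 1 8 7 6 / 3 2 1 8 7 6 4 9 5 / 8 7 6 4 9 5 2 1 3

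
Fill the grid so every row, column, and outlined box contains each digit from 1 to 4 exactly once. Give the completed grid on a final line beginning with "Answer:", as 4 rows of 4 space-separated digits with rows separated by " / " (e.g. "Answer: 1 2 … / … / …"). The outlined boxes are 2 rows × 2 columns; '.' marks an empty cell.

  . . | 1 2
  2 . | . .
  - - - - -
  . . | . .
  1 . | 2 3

Step 1. [r4c2∈{4}] r4c2 is down to just 4. So r4c2=4.
Step 2. [r1c2∈{3}] nothing but 3 survives at r1c2, so r1c2=3.
Step 3. [r3c3∈{4}] only 4 remains possible at r3c3 ⇒ r3c3=4.
Step 4. [r1c1∈{4}] nothing but 4 survives at r1c1. So r1c1=4.
Step 5. [r2c4∈{4}] r2c4's peers cover all but 4. So r2c4=4.
Step 6. [r2c3∈{3}] r2c3 has the single candidate 3, so r2c3=3.
Step 7. [r3c1∈{3}] nothing but 3 survives at r3c1. So r3c1=3.
Step 8. [r2c2∈{1}] r2c2 is down to just 1 ⇒ r2c2=1.
Step 9. [r3c4∈{1}] only 1 remains possible at r3c4. So r3c4=1.
Step 10. [r3c2∈{2}] r3c2 has the single candidate 2. So r3c2=2.

Answer: 4 3 1 2 / 2 1 3 4 / 3 2 4 1 / 1 4 2 3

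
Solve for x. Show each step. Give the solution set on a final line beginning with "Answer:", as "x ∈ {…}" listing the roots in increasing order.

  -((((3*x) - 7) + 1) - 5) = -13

Step 1. [-((((3*x) - 7) + 1) - 5) = -13] leading − — multiply by −1 ⇒ neg: (((3*x) - 7) + 1) - 5 = 13.
Step 2. [(((3*x) - 7) + 1) - 5 = 13] 5 comes off first (add 5), so sub: ((3*x) - 7) + 1 = 18.
Step 3. [((3*x) - 7) + 1 = 18] subtract 1: x sits inside (… + 1). So sub: (3*x) - 7 = 17.
Step 4. [(3*x) - 7 = 17] -7 is outermost — add 7 both sides. So sub: 3*x = 24.
Step 5. [3*x = 24] divide by the outer 3, so div: x = 8.

Answer: x ∈ {8}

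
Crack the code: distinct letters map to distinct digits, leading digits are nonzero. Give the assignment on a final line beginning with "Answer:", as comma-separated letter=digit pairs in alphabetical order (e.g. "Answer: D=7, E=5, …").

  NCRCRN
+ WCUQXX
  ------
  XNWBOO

Step 1. [col 1: N + X ≡ O (mod 10)] several values work for N in column 1 (N + X ≡ O (mod 10), carry-in 0); try N=2. So N=2.
Step 2. [col 1: N + X ≡ O (mod 10)] column 1 (N + X ≡ O (mod 10), carry-in 0) doesn't pin X yet; pick X=8 and continue ⇒ X=8.
Step 3. [col 1: N + X ≡ O (mod 10)] in column 1 we have N+X≡O with carry-in 0; given N=2, X=8 and digits 2,8 already taken and all letters distinct, that pins O to 0. So O=0.
Step 4. [col 2: R + X ≡ O (mod 10)] from column 2 (X=8, O=0, carry-in 1, digits 0,2,8 already taken and all letters distinct): R must equal 1. So R=1.
Step 5. [col 3: C + Q ≡ B (mod 10)] several values work for C in column 3 (C + Q ≡ B (mod 10), carry-in 1); try C=6. So C=6.
Step 6. [col 3: C + Q ≡ B (mod 10)] in column 3 we have C+Q≡B with carry-in 1; given C=6 and digits 0,1,2,6,8 already taken and all letters distinct, that pins Q to 7. So Q=7.
Step 7. [col 3: C + Q ≡ B (mod 10)] column 3 reads C+Q+carry(1)=B with C=6, Q=7; with digits 0,1,2,6,7,8 already taken and all letters distinct, the only value for B is 4. So B=4.
Step 8. [col 4: R + U ≡ W (mod 10)] column 4 reads R+U+carry(1)=W with R=1; with digits 0,1,2,4,6,7,8 already taken and all letters distinct, the only value for W is 5 ⇒ W=5.
Step 9. [col 4: R + U ≡ W (mod 10)] column 4: given R=1, W=5, carry-in 1, and digits 0,1,2,4,5,6,7,8 already taken and all letters distinct, R+U≡W (mod 10) forces U=3 ⇒ U=3.

Answer: B=4, C=6, N=2, O=0, Q=7, R=1, U=3, W=5, X=8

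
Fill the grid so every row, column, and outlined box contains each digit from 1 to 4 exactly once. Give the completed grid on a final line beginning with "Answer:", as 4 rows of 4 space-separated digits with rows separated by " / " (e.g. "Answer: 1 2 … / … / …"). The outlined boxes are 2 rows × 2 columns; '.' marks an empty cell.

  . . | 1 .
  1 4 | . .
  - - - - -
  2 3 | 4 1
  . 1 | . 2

Step 1. [r2c4∈{3}] only 3 remains possible at r2c4. So r2c4=3.
Step 2. [r1c4∈{4}] only 4 remains possible at r1c4 ⇒ r1c4=4.
Step 3. [r4c3∈{3}] nothing but 3 survives at r4c3, so r4c3=3.
Step 4. [r1c1∈{3}] nothing but 3 survives at r1c1. So r1c1=3.
Step 5. [r1c2∈{2}] r1c2's peers cover all but 2, so r1c2=2.
Step 6. [r4c1∈{4}] r4c1's peers cover all but 4, so r4c1=4.
Step 7. [r2c3∈{2}] nothing but 2 survives at r2c3, so r2c3=2.

Answer: 3 2 1 4 / 1 4 2 3 / 2 3 4 1 / 4 1 3 2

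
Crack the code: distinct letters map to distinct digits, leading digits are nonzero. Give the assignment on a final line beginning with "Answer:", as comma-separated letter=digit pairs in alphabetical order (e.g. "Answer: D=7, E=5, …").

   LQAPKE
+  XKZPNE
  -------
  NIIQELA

Step 1. [col 1: E + E ≡ A (mod 10)] column 1 (E + E ≡ A (mod 10), carry-in 0) doesn't pin E yet; pick E=6 and continue ⇒ E=6.
Step 2. [col 1: E + E ≡ A (mod 10)] column 1: given E=6, carry-in 0, and digits 6 already taken and all letters distinct, E+E≡A (mod 10) forces A=2 ⇒ A=2.
Step 3. [col 2: K + N ≡ L (mod 10)] no forcing yet in column 2 (carry-in 1); K=3 is free and consistent — try it ⇒ K=3.
Step 4. [col 2: K + N ≡ L (mod 10)] no forcing yet in column 2 (carry-in 1); L=5 is free and consistent — try it, so L=5.
Step 5. [col 2: K + N ≡ L (mod 10)] column 2 reads K+N+carry(1)=L with K=3, L=5; with digits 2,3,5,6 already taken and all letters distinct, the only value for N is 1 ⇒ N=1.
Step 6. [col 3: P + P ≡ E (mod 10)] column 3: given E=6, carry-in 0, and digits 1,2,3,5,6 already taken and all letters distinct, P+P≡E (mod 10) forces P=8, so P=8.
Step 7. [col 4: A + Z ≡ Q (mod 10)] Z=7 is one option consistent with column 4 (A + Z ≡ Q (mod 10), carry-in 1) — take it. So Z=7.
Step 8. [col 4: A + Z ≡ Q (mod 10)] column 4 reads A+Z+carry(1)=Q with A=2, Z=7; with digits 1,2,3,5,6,7,8 already taken and all letters distinct, the only value for Q is 0. So Q=0.
Step 9. [col 5: Q + K ≡ I (mod 10)] from column 5 (Q=0, K=3, carry-in 1, digits 0,1,2,3,5,6,7,8 already taken and all letters distinct): I must equal 4, so I=4.
Step 10. [col 6: L + X ≡ I (mod 10)] in column 6 we have L+X≡I with carry-in 0; given L=5, I=4 and digits 0,1,2,3,4,5,6,7,8 already taken and all letters distinct, that pins X to 9, so X=9.

Answer: A=2, E=6, I=4, K=3, L=5, N=1, P=8, Q=0, X=9, Z=7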